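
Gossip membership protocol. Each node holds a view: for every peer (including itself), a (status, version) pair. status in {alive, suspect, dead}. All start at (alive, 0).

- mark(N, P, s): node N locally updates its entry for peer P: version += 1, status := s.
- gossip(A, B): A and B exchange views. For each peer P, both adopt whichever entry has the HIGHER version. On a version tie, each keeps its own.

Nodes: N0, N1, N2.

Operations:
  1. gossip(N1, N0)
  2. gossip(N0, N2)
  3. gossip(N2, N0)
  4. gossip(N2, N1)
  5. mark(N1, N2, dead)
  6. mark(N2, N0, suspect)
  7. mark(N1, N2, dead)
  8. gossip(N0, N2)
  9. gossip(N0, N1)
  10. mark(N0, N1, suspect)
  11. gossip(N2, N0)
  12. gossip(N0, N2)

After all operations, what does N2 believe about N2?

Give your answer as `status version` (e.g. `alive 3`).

Op 1: gossip N1<->N0 -> N1.N0=(alive,v0) N1.N1=(alive,v0) N1.N2=(alive,v0) | N0.N0=(alive,v0) N0.N1=(alive,v0) N0.N2=(alive,v0)
Op 2: gossip N0<->N2 -> N0.N0=(alive,v0) N0.N1=(alive,v0) N0.N2=(alive,v0) | N2.N0=(alive,v0) N2.N1=(alive,v0) N2.N2=(alive,v0)
Op 3: gossip N2<->N0 -> N2.N0=(alive,v0) N2.N1=(alive,v0) N2.N2=(alive,v0) | N0.N0=(alive,v0) N0.N1=(alive,v0) N0.N2=(alive,v0)
Op 4: gossip N2<->N1 -> N2.N0=(alive,v0) N2.N1=(alive,v0) N2.N2=(alive,v0) | N1.N0=(alive,v0) N1.N1=(alive,v0) N1.N2=(alive,v0)
Op 5: N1 marks N2=dead -> (dead,v1)
Op 6: N2 marks N0=suspect -> (suspect,v1)
Op 7: N1 marks N2=dead -> (dead,v2)
Op 8: gossip N0<->N2 -> N0.N0=(suspect,v1) N0.N1=(alive,v0) N0.N2=(alive,v0) | N2.N0=(suspect,v1) N2.N1=(alive,v0) N2.N2=(alive,v0)
Op 9: gossip N0<->N1 -> N0.N0=(suspect,v1) N0.N1=(alive,v0) N0.N2=(dead,v2) | N1.N0=(suspect,v1) N1.N1=(alive,v0) N1.N2=(dead,v2)
Op 10: N0 marks N1=suspect -> (suspect,v1)
Op 11: gossip N2<->N0 -> N2.N0=(suspect,v1) N2.N1=(suspect,v1) N2.N2=(dead,v2) | N0.N0=(suspect,v1) N0.N1=(suspect,v1) N0.N2=(dead,v2)
Op 12: gossip N0<->N2 -> N0.N0=(suspect,v1) N0.N1=(suspect,v1) N0.N2=(dead,v2) | N2.N0=(suspect,v1) N2.N1=(suspect,v1) N2.N2=(dead,v2)

Answer: dead 2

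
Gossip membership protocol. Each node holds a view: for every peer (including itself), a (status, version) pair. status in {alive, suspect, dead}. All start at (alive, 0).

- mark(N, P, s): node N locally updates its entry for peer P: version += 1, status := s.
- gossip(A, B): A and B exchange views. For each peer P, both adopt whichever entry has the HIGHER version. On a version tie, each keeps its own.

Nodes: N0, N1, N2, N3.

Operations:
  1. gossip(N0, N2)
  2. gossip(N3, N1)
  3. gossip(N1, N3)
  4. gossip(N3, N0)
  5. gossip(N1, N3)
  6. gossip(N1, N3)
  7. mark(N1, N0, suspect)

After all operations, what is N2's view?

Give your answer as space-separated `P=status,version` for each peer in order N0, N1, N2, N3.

Answer: N0=alive,0 N1=alive,0 N2=alive,0 N3=alive,0

Derivation:
Op 1: gossip N0<->N2 -> N0.N0=(alive,v0) N0.N1=(alive,v0) N0.N2=(alive,v0) N0.N3=(alive,v0) | N2.N0=(alive,v0) N2.N1=(alive,v0) N2.N2=(alive,v0) N2.N3=(alive,v0)
Op 2: gossip N3<->N1 -> N3.N0=(alive,v0) N3.N1=(alive,v0) N3.N2=(alive,v0) N3.N3=(alive,v0) | N1.N0=(alive,v0) N1.N1=(alive,v0) N1.N2=(alive,v0) N1.N3=(alive,v0)
Op 3: gossip N1<->N3 -> N1.N0=(alive,v0) N1.N1=(alive,v0) N1.N2=(alive,v0) N1.N3=(alive,v0) | N3.N0=(alive,v0) N3.N1=(alive,v0) N3.N2=(alive,v0) N3.N3=(alive,v0)
Op 4: gossip N3<->N0 -> N3.N0=(alive,v0) N3.N1=(alive,v0) N3.N2=(alive,v0) N3.N3=(alive,v0) | N0.N0=(alive,v0) N0.N1=(alive,v0) N0.N2=(alive,v0) N0.N3=(alive,v0)
Op 5: gossip N1<->N3 -> N1.N0=(alive,v0) N1.N1=(alive,v0) N1.N2=(alive,v0) N1.N3=(alive,v0) | N3.N0=(alive,v0) N3.N1=(alive,v0) N3.N2=(alive,v0) N3.N3=(alive,v0)
Op 6: gossip N1<->N3 -> N1.N0=(alive,v0) N1.N1=(alive,v0) N1.N2=(alive,v0) N1.N3=(alive,v0) | N3.N0=(alive,v0) N3.N1=(alive,v0) N3.N2=(alive,v0) N3.N3=(alive,v0)
Op 7: N1 marks N0=suspect -> (suspect,v1)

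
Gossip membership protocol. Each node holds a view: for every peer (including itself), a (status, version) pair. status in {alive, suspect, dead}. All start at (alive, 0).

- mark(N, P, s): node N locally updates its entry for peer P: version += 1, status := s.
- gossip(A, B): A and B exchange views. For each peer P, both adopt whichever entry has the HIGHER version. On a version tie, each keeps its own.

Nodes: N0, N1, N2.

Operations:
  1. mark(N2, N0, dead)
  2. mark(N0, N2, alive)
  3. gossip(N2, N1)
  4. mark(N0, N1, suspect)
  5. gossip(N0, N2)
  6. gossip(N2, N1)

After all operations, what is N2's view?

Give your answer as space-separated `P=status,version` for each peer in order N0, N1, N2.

Answer: N0=dead,1 N1=suspect,1 N2=alive,1

Derivation:
Op 1: N2 marks N0=dead -> (dead,v1)
Op 2: N0 marks N2=alive -> (alive,v1)
Op 3: gossip N2<->N1 -> N2.N0=(dead,v1) N2.N1=(alive,v0) N2.N2=(alive,v0) | N1.N0=(dead,v1) N1.N1=(alive,v0) N1.N2=(alive,v0)
Op 4: N0 marks N1=suspect -> (suspect,v1)
Op 5: gossip N0<->N2 -> N0.N0=(dead,v1) N0.N1=(suspect,v1) N0.N2=(alive,v1) | N2.N0=(dead,v1) N2.N1=(suspect,v1) N2.N2=(alive,v1)
Op 6: gossip N2<->N1 -> N2.N0=(dead,v1) N2.N1=(suspect,v1) N2.N2=(alive,v1) | N1.N0=(dead,v1) N1.N1=(suspect,v1) N1.N2=(alive,v1)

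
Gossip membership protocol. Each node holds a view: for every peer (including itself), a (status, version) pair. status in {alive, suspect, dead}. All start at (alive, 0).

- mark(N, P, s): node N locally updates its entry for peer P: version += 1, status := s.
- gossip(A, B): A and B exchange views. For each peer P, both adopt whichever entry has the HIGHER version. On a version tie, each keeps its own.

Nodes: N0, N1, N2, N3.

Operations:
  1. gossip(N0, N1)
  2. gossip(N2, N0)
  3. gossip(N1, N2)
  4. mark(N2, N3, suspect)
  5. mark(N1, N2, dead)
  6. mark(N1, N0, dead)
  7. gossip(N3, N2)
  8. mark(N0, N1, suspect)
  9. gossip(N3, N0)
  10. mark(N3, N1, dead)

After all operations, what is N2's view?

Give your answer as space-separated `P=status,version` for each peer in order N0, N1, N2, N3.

Op 1: gossip N0<->N1 -> N0.N0=(alive,v0) N0.N1=(alive,v0) N0.N2=(alive,v0) N0.N3=(alive,v0) | N1.N0=(alive,v0) N1.N1=(alive,v0) N1.N2=(alive,v0) N1.N3=(alive,v0)
Op 2: gossip N2<->N0 -> N2.N0=(alive,v0) N2.N1=(alive,v0) N2.N2=(alive,v0) N2.N3=(alive,v0) | N0.N0=(alive,v0) N0.N1=(alive,v0) N0.N2=(alive,v0) N0.N3=(alive,v0)
Op 3: gossip N1<->N2 -> N1.N0=(alive,v0) N1.N1=(alive,v0) N1.N2=(alive,v0) N1.N3=(alive,v0) | N2.N0=(alive,v0) N2.N1=(alive,v0) N2.N2=(alive,v0) N2.N3=(alive,v0)
Op 4: N2 marks N3=suspect -> (suspect,v1)
Op 5: N1 marks N2=dead -> (dead,v1)
Op 6: N1 marks N0=dead -> (dead,v1)
Op 7: gossip N3<->N2 -> N3.N0=(alive,v0) N3.N1=(alive,v0) N3.N2=(alive,v0) N3.N3=(suspect,v1) | N2.N0=(alive,v0) N2.N1=(alive,v0) N2.N2=(alive,v0) N2.N3=(suspect,v1)
Op 8: N0 marks N1=suspect -> (suspect,v1)
Op 9: gossip N3<->N0 -> N3.N0=(alive,v0) N3.N1=(suspect,v1) N3.N2=(alive,v0) N3.N3=(suspect,v1) | N0.N0=(alive,v0) N0.N1=(suspect,v1) N0.N2=(alive,v0) N0.N3=(suspect,v1)
Op 10: N3 marks N1=dead -> (dead,v2)

Answer: N0=alive,0 N1=alive,0 N2=alive,0 N3=suspect,1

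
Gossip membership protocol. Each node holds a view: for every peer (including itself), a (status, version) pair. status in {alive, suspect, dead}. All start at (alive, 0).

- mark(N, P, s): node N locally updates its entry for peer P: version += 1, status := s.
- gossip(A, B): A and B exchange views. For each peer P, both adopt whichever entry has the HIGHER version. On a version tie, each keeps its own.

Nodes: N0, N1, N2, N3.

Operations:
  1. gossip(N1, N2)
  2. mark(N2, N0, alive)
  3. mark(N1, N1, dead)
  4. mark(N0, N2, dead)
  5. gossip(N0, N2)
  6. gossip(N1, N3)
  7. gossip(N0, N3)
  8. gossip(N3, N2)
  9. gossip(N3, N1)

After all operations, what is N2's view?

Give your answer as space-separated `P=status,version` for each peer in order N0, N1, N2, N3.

Op 1: gossip N1<->N2 -> N1.N0=(alive,v0) N1.N1=(alive,v0) N1.N2=(alive,v0) N1.N3=(alive,v0) | N2.N0=(alive,v0) N2.N1=(alive,v0) N2.N2=(alive,v0) N2.N3=(alive,v0)
Op 2: N2 marks N0=alive -> (alive,v1)
Op 3: N1 marks N1=dead -> (dead,v1)
Op 4: N0 marks N2=dead -> (dead,v1)
Op 5: gossip N0<->N2 -> N0.N0=(alive,v1) N0.N1=(alive,v0) N0.N2=(dead,v1) N0.N3=(alive,v0) | N2.N0=(alive,v1) N2.N1=(alive,v0) N2.N2=(dead,v1) N2.N3=(alive,v0)
Op 6: gossip N1<->N3 -> N1.N0=(alive,v0) N1.N1=(dead,v1) N1.N2=(alive,v0) N1.N3=(alive,v0) | N3.N0=(alive,v0) N3.N1=(dead,v1) N3.N2=(alive,v0) N3.N3=(alive,v0)
Op 7: gossip N0<->N3 -> N0.N0=(alive,v1) N0.N1=(dead,v1) N0.N2=(dead,v1) N0.N3=(alive,v0) | N3.N0=(alive,v1) N3.N1=(dead,v1) N3.N2=(dead,v1) N3.N3=(alive,v0)
Op 8: gossip N3<->N2 -> N3.N0=(alive,v1) N3.N1=(dead,v1) N3.N2=(dead,v1) N3.N3=(alive,v0) | N2.N0=(alive,v1) N2.N1=(dead,v1) N2.N2=(dead,v1) N2.N3=(alive,v0)
Op 9: gossip N3<->N1 -> N3.N0=(alive,v1) N3.N1=(dead,v1) N3.N2=(dead,v1) N3.N3=(alive,v0) | N1.N0=(alive,v1) N1.N1=(dead,v1) N1.N2=(dead,v1) N1.N3=(alive,v0)

Answer: N0=alive,1 N1=dead,1 N2=dead,1 N3=alive,0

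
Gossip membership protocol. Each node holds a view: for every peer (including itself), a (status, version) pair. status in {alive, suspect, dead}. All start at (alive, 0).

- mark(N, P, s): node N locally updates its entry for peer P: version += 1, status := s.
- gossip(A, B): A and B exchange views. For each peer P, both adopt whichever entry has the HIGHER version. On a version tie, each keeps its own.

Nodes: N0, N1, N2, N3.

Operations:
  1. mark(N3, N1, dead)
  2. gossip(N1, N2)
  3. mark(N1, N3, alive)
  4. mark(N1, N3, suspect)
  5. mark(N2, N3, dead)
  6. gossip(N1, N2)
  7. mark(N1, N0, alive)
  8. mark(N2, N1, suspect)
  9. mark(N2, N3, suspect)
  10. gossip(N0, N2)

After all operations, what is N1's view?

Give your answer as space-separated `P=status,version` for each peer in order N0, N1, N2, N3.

Answer: N0=alive,1 N1=alive,0 N2=alive,0 N3=suspect,2

Derivation:
Op 1: N3 marks N1=dead -> (dead,v1)
Op 2: gossip N1<->N2 -> N1.N0=(alive,v0) N1.N1=(alive,v0) N1.N2=(alive,v0) N1.N3=(alive,v0) | N2.N0=(alive,v0) N2.N1=(alive,v0) N2.N2=(alive,v0) N2.N3=(alive,v0)
Op 3: N1 marks N3=alive -> (alive,v1)
Op 4: N1 marks N3=suspect -> (suspect,v2)
Op 5: N2 marks N3=dead -> (dead,v1)
Op 6: gossip N1<->N2 -> N1.N0=(alive,v0) N1.N1=(alive,v0) N1.N2=(alive,v0) N1.N3=(suspect,v2) | N2.N0=(alive,v0) N2.N1=(alive,v0) N2.N2=(alive,v0) N2.N3=(suspect,v2)
Op 7: N1 marks N0=alive -> (alive,v1)
Op 8: N2 marks N1=suspect -> (suspect,v1)
Op 9: N2 marks N3=suspect -> (suspect,v3)
Op 10: gossip N0<->N2 -> N0.N0=(alive,v0) N0.N1=(suspect,v1) N0.N2=(alive,v0) N0.N3=(suspect,v3) | N2.N0=(alive,v0) N2.N1=(suspect,v1) N2.N2=(alive,v0) N2.N3=(suspect,v3)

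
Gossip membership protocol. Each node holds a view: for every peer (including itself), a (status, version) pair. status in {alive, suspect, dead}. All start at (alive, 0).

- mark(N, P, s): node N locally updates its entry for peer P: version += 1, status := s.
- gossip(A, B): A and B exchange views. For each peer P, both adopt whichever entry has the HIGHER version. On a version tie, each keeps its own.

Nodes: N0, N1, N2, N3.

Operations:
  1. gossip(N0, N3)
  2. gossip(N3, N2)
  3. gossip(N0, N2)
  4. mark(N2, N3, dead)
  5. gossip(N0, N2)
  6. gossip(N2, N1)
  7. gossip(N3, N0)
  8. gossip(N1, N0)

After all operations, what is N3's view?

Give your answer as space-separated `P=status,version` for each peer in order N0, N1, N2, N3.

Answer: N0=alive,0 N1=alive,0 N2=alive,0 N3=dead,1

Derivation:
Op 1: gossip N0<->N3 -> N0.N0=(alive,v0) N0.N1=(alive,v0) N0.N2=(alive,v0) N0.N3=(alive,v0) | N3.N0=(alive,v0) N3.N1=(alive,v0) N3.N2=(alive,v0) N3.N3=(alive,v0)
Op 2: gossip N3<->N2 -> N3.N0=(alive,v0) N3.N1=(alive,v0) N3.N2=(alive,v0) N3.N3=(alive,v0) | N2.N0=(alive,v0) N2.N1=(alive,v0) N2.N2=(alive,v0) N2.N3=(alive,v0)
Op 3: gossip N0<->N2 -> N0.N0=(alive,v0) N0.N1=(alive,v0) N0.N2=(alive,v0) N0.N3=(alive,v0) | N2.N0=(alive,v0) N2.N1=(alive,v0) N2.N2=(alive,v0) N2.N3=(alive,v0)
Op 4: N2 marks N3=dead -> (dead,v1)
Op 5: gossip N0<->N2 -> N0.N0=(alive,v0) N0.N1=(alive,v0) N0.N2=(alive,v0) N0.N3=(dead,v1) | N2.N0=(alive,v0) N2.N1=(alive,v0) N2.N2=(alive,v0) N2.N3=(dead,v1)
Op 6: gossip N2<->N1 -> N2.N0=(alive,v0) N2.N1=(alive,v0) N2.N2=(alive,v0) N2.N3=(dead,v1) | N1.N0=(alive,v0) N1.N1=(alive,v0) N1.N2=(alive,v0) N1.N3=(dead,v1)
Op 7: gossip N3<->N0 -> N3.N0=(alive,v0) N3.N1=(alive,v0) N3.N2=(alive,v0) N3.N3=(dead,v1) | N0.N0=(alive,v0) N0.N1=(alive,v0) N0.N2=(alive,v0) N0.N3=(dead,v1)
Op 8: gossip N1<->N0 -> N1.N0=(alive,v0) N1.N1=(alive,v0) N1.N2=(alive,v0) N1.N3=(dead,v1) | N0.N0=(alive,v0) N0.N1=(alive,v0) N0.N2=(alive,v0) N0.N3=(dead,v1)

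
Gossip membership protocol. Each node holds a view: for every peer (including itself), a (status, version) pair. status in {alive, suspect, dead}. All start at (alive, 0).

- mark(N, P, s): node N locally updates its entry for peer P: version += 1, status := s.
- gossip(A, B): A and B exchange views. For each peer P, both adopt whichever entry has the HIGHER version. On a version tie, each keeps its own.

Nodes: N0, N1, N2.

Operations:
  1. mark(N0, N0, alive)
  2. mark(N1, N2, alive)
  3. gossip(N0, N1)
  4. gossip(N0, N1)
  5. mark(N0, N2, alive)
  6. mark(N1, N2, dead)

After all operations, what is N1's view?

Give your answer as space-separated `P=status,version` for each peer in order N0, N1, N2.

Op 1: N0 marks N0=alive -> (alive,v1)
Op 2: N1 marks N2=alive -> (alive,v1)
Op 3: gossip N0<->N1 -> N0.N0=(alive,v1) N0.N1=(alive,v0) N0.N2=(alive,v1) | N1.N0=(alive,v1) N1.N1=(alive,v0) N1.N2=(alive,v1)
Op 4: gossip N0<->N1 -> N0.N0=(alive,v1) N0.N1=(alive,v0) N0.N2=(alive,v1) | N1.N0=(alive,v1) N1.N1=(alive,v0) N1.N2=(alive,v1)
Op 5: N0 marks N2=alive -> (alive,v2)
Op 6: N1 marks N2=dead -> (dead,v2)

Answer: N0=alive,1 N1=alive,0 N2=dead,2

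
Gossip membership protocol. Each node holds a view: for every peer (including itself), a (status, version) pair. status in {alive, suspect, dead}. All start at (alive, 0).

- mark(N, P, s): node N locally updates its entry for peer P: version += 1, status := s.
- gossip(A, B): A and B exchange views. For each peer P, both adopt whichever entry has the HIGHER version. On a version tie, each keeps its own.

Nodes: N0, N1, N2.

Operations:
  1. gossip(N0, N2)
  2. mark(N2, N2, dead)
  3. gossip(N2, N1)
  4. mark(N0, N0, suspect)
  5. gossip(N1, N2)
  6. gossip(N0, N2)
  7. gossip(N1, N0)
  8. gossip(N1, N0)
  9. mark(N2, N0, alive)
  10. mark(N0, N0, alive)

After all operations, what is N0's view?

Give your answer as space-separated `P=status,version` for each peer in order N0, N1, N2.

Op 1: gossip N0<->N2 -> N0.N0=(alive,v0) N0.N1=(alive,v0) N0.N2=(alive,v0) | N2.N0=(alive,v0) N2.N1=(alive,v0) N2.N2=(alive,v0)
Op 2: N2 marks N2=dead -> (dead,v1)
Op 3: gossip N2<->N1 -> N2.N0=(alive,v0) N2.N1=(alive,v0) N2.N2=(dead,v1) | N1.N0=(alive,v0) N1.N1=(alive,v0) N1.N2=(dead,v1)
Op 4: N0 marks N0=suspect -> (suspect,v1)
Op 5: gossip N1<->N2 -> N1.N0=(alive,v0) N1.N1=(alive,v0) N1.N2=(dead,v1) | N2.N0=(alive,v0) N2.N1=(alive,v0) N2.N2=(dead,v1)
Op 6: gossip N0<->N2 -> N0.N0=(suspect,v1) N0.N1=(alive,v0) N0.N2=(dead,v1) | N2.N0=(suspect,v1) N2.N1=(alive,v0) N2.N2=(dead,v1)
Op 7: gossip N1<->N0 -> N1.N0=(suspect,v1) N1.N1=(alive,v0) N1.N2=(dead,v1) | N0.N0=(suspect,v1) N0.N1=(alive,v0) N0.N2=(dead,v1)
Op 8: gossip N1<->N0 -> N1.N0=(suspect,v1) N1.N1=(alive,v0) N1.N2=(dead,v1) | N0.N0=(suspect,v1) N0.N1=(alive,v0) N0.N2=(dead,v1)
Op 9: N2 marks N0=alive -> (alive,v2)
Op 10: N0 marks N0=alive -> (alive,v2)

Answer: N0=alive,2 N1=alive,0 N2=dead,1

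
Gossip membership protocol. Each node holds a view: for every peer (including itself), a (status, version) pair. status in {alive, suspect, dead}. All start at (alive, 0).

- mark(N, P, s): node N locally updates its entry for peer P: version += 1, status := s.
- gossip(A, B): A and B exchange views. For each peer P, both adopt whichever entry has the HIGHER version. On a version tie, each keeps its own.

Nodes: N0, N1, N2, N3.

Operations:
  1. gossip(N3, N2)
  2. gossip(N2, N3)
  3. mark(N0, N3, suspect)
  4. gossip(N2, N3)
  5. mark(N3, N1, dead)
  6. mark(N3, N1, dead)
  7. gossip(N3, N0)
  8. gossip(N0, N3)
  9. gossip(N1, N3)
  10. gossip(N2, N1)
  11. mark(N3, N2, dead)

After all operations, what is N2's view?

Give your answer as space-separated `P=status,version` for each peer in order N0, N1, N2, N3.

Op 1: gossip N3<->N2 -> N3.N0=(alive,v0) N3.N1=(alive,v0) N3.N2=(alive,v0) N3.N3=(alive,v0) | N2.N0=(alive,v0) N2.N1=(alive,v0) N2.N2=(alive,v0) N2.N3=(alive,v0)
Op 2: gossip N2<->N3 -> N2.N0=(alive,v0) N2.N1=(alive,v0) N2.N2=(alive,v0) N2.N3=(alive,v0) | N3.N0=(alive,v0) N3.N1=(alive,v0) N3.N2=(alive,v0) N3.N3=(alive,v0)
Op 3: N0 marks N3=suspect -> (suspect,v1)
Op 4: gossip N2<->N3 -> N2.N0=(alive,v0) N2.N1=(alive,v0) N2.N2=(alive,v0) N2.N3=(alive,v0) | N3.N0=(alive,v0) N3.N1=(alive,v0) N3.N2=(alive,v0) N3.N3=(alive,v0)
Op 5: N3 marks N1=dead -> (dead,v1)
Op 6: N3 marks N1=dead -> (dead,v2)
Op 7: gossip N3<->N0 -> N3.N0=(alive,v0) N3.N1=(dead,v2) N3.N2=(alive,v0) N3.N3=(suspect,v1) | N0.N0=(alive,v0) N0.N1=(dead,v2) N0.N2=(alive,v0) N0.N3=(suspect,v1)
Op 8: gossip N0<->N3 -> N0.N0=(alive,v0) N0.N1=(dead,v2) N0.N2=(alive,v0) N0.N3=(suspect,v1) | N3.N0=(alive,v0) N3.N1=(dead,v2) N3.N2=(alive,v0) N3.N3=(suspect,v1)
Op 9: gossip N1<->N3 -> N1.N0=(alive,v0) N1.N1=(dead,v2) N1.N2=(alive,v0) N1.N3=(suspect,v1) | N3.N0=(alive,v0) N3.N1=(dead,v2) N3.N2=(alive,v0) N3.N3=(suspect,v1)
Op 10: gossip N2<->N1 -> N2.N0=(alive,v0) N2.N1=(dead,v2) N2.N2=(alive,v0) N2.N3=(suspect,v1) | N1.N0=(alive,v0) N1.N1=(dead,v2) N1.N2=(alive,v0) N1.N3=(suspect,v1)
Op 11: N3 marks N2=dead -> (dead,v1)

Answer: N0=alive,0 N1=dead,2 N2=alive,0 N3=suspect,1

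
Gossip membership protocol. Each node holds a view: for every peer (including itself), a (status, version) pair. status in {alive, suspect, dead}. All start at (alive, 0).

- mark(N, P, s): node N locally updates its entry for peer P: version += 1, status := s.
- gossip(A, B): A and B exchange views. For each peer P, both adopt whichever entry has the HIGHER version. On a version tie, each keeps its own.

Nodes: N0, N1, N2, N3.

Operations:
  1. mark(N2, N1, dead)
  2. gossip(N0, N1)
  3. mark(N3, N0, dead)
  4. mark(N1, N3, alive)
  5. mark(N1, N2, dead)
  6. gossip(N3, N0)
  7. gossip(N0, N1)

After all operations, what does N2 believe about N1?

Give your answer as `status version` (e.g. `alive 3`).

Op 1: N2 marks N1=dead -> (dead,v1)
Op 2: gossip N0<->N1 -> N0.N0=(alive,v0) N0.N1=(alive,v0) N0.N2=(alive,v0) N0.N3=(alive,v0) | N1.N0=(alive,v0) N1.N1=(alive,v0) N1.N2=(alive,v0) N1.N3=(alive,v0)
Op 3: N3 marks N0=dead -> (dead,v1)
Op 4: N1 marks N3=alive -> (alive,v1)
Op 5: N1 marks N2=dead -> (dead,v1)
Op 6: gossip N3<->N0 -> N3.N0=(dead,v1) N3.N1=(alive,v0) N3.N2=(alive,v0) N3.N3=(alive,v0) | N0.N0=(dead,v1) N0.N1=(alive,v0) N0.N2=(alive,v0) N0.N3=(alive,v0)
Op 7: gossip N0<->N1 -> N0.N0=(dead,v1) N0.N1=(alive,v0) N0.N2=(dead,v1) N0.N3=(alive,v1) | N1.N0=(dead,v1) N1.N1=(alive,v0) N1.N2=(dead,v1) N1.N3=(alive,v1)

Answer: dead 1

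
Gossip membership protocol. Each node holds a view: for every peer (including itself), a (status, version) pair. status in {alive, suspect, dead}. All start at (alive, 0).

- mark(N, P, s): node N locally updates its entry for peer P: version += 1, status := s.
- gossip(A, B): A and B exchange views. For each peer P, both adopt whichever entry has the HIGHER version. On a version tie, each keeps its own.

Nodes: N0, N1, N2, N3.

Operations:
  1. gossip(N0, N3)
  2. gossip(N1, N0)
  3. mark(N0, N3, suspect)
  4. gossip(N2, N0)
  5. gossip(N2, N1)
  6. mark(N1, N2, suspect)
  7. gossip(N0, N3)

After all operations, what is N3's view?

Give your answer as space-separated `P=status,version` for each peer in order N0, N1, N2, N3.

Op 1: gossip N0<->N3 -> N0.N0=(alive,v0) N0.N1=(alive,v0) N0.N2=(alive,v0) N0.N3=(alive,v0) | N3.N0=(alive,v0) N3.N1=(alive,v0) N3.N2=(alive,v0) N3.N3=(alive,v0)
Op 2: gossip N1<->N0 -> N1.N0=(alive,v0) N1.N1=(alive,v0) N1.N2=(alive,v0) N1.N3=(alive,v0) | N0.N0=(alive,v0) N0.N1=(alive,v0) N0.N2=(alive,v0) N0.N3=(alive,v0)
Op 3: N0 marks N3=suspect -> (suspect,v1)
Op 4: gossip N2<->N0 -> N2.N0=(alive,v0) N2.N1=(alive,v0) N2.N2=(alive,v0) N2.N3=(suspect,v1) | N0.N0=(alive,v0) N0.N1=(alive,v0) N0.N2=(alive,v0) N0.N3=(suspect,v1)
Op 5: gossip N2<->N1 -> N2.N0=(alive,v0) N2.N1=(alive,v0) N2.N2=(alive,v0) N2.N3=(suspect,v1) | N1.N0=(alive,v0) N1.N1=(alive,v0) N1.N2=(alive,v0) N1.N3=(suspect,v1)
Op 6: N1 marks N2=suspect -> (suspect,v1)
Op 7: gossip N0<->N3 -> N0.N0=(alive,v0) N0.N1=(alive,v0) N0.N2=(alive,v0) N0.N3=(suspect,v1) | N3.N0=(alive,v0) N3.N1=(alive,v0) N3.N2=(alive,v0) N3.N3=(suspect,v1)

Answer: N0=alive,0 N1=alive,0 N2=alive,0 N3=suspect,1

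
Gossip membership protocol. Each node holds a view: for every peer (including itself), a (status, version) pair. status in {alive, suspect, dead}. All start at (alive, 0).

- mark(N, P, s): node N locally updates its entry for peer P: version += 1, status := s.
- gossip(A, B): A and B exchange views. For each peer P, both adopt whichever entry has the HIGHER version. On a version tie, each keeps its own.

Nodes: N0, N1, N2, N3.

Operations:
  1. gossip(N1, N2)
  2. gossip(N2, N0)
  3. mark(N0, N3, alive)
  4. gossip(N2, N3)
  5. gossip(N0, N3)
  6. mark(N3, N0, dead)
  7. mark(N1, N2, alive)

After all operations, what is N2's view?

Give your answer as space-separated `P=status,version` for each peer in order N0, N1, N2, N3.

Op 1: gossip N1<->N2 -> N1.N0=(alive,v0) N1.N1=(alive,v0) N1.N2=(alive,v0) N1.N3=(alive,v0) | N2.N0=(alive,v0) N2.N1=(alive,v0) N2.N2=(alive,v0) N2.N3=(alive,v0)
Op 2: gossip N2<->N0 -> N2.N0=(alive,v0) N2.N1=(alive,v0) N2.N2=(alive,v0) N2.N3=(alive,v0) | N0.N0=(alive,v0) N0.N1=(alive,v0) N0.N2=(alive,v0) N0.N3=(alive,v0)
Op 3: N0 marks N3=alive -> (alive,v1)
Op 4: gossip N2<->N3 -> N2.N0=(alive,v0) N2.N1=(alive,v0) N2.N2=(alive,v0) N2.N3=(alive,v0) | N3.N0=(alive,v0) N3.N1=(alive,v0) N3.N2=(alive,v0) N3.N3=(alive,v0)
Op 5: gossip N0<->N3 -> N0.N0=(alive,v0) N0.N1=(alive,v0) N0.N2=(alive,v0) N0.N3=(alive,v1) | N3.N0=(alive,v0) N3.N1=(alive,v0) N3.N2=(alive,v0) N3.N3=(alive,v1)
Op 6: N3 marks N0=dead -> (dead,v1)
Op 7: N1 marks N2=alive -> (alive,v1)

Answer: N0=alive,0 N1=alive,0 N2=alive,0 N3=alive,0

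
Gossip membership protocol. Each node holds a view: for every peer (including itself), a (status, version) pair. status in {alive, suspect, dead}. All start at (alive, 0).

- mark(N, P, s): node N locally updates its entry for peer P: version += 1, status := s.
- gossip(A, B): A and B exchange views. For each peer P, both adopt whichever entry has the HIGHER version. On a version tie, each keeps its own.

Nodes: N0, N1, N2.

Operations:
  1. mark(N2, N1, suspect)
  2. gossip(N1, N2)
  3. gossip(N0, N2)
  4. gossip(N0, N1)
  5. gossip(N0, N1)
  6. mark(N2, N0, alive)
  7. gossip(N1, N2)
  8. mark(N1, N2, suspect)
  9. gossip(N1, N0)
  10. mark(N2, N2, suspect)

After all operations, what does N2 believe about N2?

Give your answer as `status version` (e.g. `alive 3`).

Op 1: N2 marks N1=suspect -> (suspect,v1)
Op 2: gossip N1<->N2 -> N1.N0=(alive,v0) N1.N1=(suspect,v1) N1.N2=(alive,v0) | N2.N0=(alive,v0) N2.N1=(suspect,v1) N2.N2=(alive,v0)
Op 3: gossip N0<->N2 -> N0.N0=(alive,v0) N0.N1=(suspect,v1) N0.N2=(alive,v0) | N2.N0=(alive,v0) N2.N1=(suspect,v1) N2.N2=(alive,v0)
Op 4: gossip N0<->N1 -> N0.N0=(alive,v0) N0.N1=(suspect,v1) N0.N2=(alive,v0) | N1.N0=(alive,v0) N1.N1=(suspect,v1) N1.N2=(alive,v0)
Op 5: gossip N0<->N1 -> N0.N0=(alive,v0) N0.N1=(suspect,v1) N0.N2=(alive,v0) | N1.N0=(alive,v0) N1.N1=(suspect,v1) N1.N2=(alive,v0)
Op 6: N2 marks N0=alive -> (alive,v1)
Op 7: gossip N1<->N2 -> N1.N0=(alive,v1) N1.N1=(suspect,v1) N1.N2=(alive,v0) | N2.N0=(alive,v1) N2.N1=(suspect,v1) N2.N2=(alive,v0)
Op 8: N1 marks N2=suspect -> (suspect,v1)
Op 9: gossip N1<->N0 -> N1.N0=(alive,v1) N1.N1=(suspect,v1) N1.N2=(suspect,v1) | N0.N0=(alive,v1) N0.N1=(suspect,v1) N0.N2=(suspect,v1)
Op 10: N2 marks N2=suspect -> (suspect,v1)

Answer: suspect 1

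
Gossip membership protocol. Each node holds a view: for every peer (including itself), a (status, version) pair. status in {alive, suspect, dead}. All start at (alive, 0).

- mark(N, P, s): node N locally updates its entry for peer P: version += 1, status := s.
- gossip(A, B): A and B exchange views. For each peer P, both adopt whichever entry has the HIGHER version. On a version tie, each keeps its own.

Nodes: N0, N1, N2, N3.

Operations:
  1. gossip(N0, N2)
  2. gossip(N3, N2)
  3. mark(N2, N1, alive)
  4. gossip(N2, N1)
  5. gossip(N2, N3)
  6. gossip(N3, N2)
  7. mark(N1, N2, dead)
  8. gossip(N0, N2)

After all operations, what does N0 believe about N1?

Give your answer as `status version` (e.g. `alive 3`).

Answer: alive 1

Derivation:
Op 1: gossip N0<->N2 -> N0.N0=(alive,v0) N0.N1=(alive,v0) N0.N2=(alive,v0) N0.N3=(alive,v0) | N2.N0=(alive,v0) N2.N1=(alive,v0) N2.N2=(alive,v0) N2.N3=(alive,v0)
Op 2: gossip N3<->N2 -> N3.N0=(alive,v0) N3.N1=(alive,v0) N3.N2=(alive,v0) N3.N3=(alive,v0) | N2.N0=(alive,v0) N2.N1=(alive,v0) N2.N2=(alive,v0) N2.N3=(alive,v0)
Op 3: N2 marks N1=alive -> (alive,v1)
Op 4: gossip N2<->N1 -> N2.N0=(alive,v0) N2.N1=(alive,v1) N2.N2=(alive,v0) N2.N3=(alive,v0) | N1.N0=(alive,v0) N1.N1=(alive,v1) N1.N2=(alive,v0) N1.N3=(alive,v0)
Op 5: gossip N2<->N3 -> N2.N0=(alive,v0) N2.N1=(alive,v1) N2.N2=(alive,v0) N2.N3=(alive,v0) | N3.N0=(alive,v0) N3.N1=(alive,v1) N3.N2=(alive,v0) N3.N3=(alive,v0)
Op 6: gossip N3<->N2 -> N3.N0=(alive,v0) N3.N1=(alive,v1) N3.N2=(alive,v0) N3.N3=(alive,v0) | N2.N0=(alive,v0) N2.N1=(alive,v1) N2.N2=(alive,v0) N2.N3=(alive,v0)
Op 7: N1 marks N2=dead -> (dead,v1)
Op 8: gossip N0<->N2 -> N0.N0=(alive,v0) N0.N1=(alive,v1) N0.N2=(alive,v0) N0.N3=(alive,v0) | N2.N0=(alive,v0) N2.N1=(alive,v1) N2.N2=(alive,v0) N2.N3=(alive,v0)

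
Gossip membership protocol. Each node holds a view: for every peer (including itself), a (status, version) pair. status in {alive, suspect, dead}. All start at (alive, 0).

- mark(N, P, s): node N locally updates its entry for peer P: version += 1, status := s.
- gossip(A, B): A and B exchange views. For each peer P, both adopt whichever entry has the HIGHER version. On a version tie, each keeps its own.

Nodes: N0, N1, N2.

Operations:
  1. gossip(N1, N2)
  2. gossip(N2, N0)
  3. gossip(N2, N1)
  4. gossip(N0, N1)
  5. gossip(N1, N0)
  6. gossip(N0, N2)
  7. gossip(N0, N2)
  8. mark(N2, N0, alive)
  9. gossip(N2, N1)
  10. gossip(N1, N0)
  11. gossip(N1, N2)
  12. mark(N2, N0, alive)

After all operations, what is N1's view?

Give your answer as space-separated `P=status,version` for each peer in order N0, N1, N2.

Answer: N0=alive,1 N1=alive,0 N2=alive,0

Derivation:
Op 1: gossip N1<->N2 -> N1.N0=(alive,v0) N1.N1=(alive,v0) N1.N2=(alive,v0) | N2.N0=(alive,v0) N2.N1=(alive,v0) N2.N2=(alive,v0)
Op 2: gossip N2<->N0 -> N2.N0=(alive,v0) N2.N1=(alive,v0) N2.N2=(alive,v0) | N0.N0=(alive,v0) N0.N1=(alive,v0) N0.N2=(alive,v0)
Op 3: gossip N2<->N1 -> N2.N0=(alive,v0) N2.N1=(alive,v0) N2.N2=(alive,v0) | N1.N0=(alive,v0) N1.N1=(alive,v0) N1.N2=(alive,v0)
Op 4: gossip N0<->N1 -> N0.N0=(alive,v0) N0.N1=(alive,v0) N0.N2=(alive,v0) | N1.N0=(alive,v0) N1.N1=(alive,v0) N1.N2=(alive,v0)
Op 5: gossip N1<->N0 -> N1.N0=(alive,v0) N1.N1=(alive,v0) N1.N2=(alive,v0) | N0.N0=(alive,v0) N0.N1=(alive,v0) N0.N2=(alive,v0)
Op 6: gossip N0<->N2 -> N0.N0=(alive,v0) N0.N1=(alive,v0) N0.N2=(alive,v0) | N2.N0=(alive,v0) N2.N1=(alive,v0) N2.N2=(alive,v0)
Op 7: gossip N0<->N2 -> N0.N0=(alive,v0) N0.N1=(alive,v0) N0.N2=(alive,v0) | N2.N0=(alive,v0) N2.N1=(alive,v0) N2.N2=(alive,v0)
Op 8: N2 marks N0=alive -> (alive,v1)
Op 9: gossip N2<->N1 -> N2.N0=(alive,v1) N2.N1=(alive,v0) N2.N2=(alive,v0) | N1.N0=(alive,v1) N1.N1=(alive,v0) N1.N2=(alive,v0)
Op 10: gossip N1<->N0 -> N1.N0=(alive,v1) N1.N1=(alive,v0) N1.N2=(alive,v0) | N0.N0=(alive,v1) N0.N1=(alive,v0) N0.N2=(alive,v0)
Op 11: gossip N1<->N2 -> N1.N0=(alive,v1) N1.N1=(alive,v0) N1.N2=(alive,v0) | N2.N0=(alive,v1) N2.N1=(alive,v0) N2.N2=(alive,v0)
Op 12: N2 marks N0=alive -> (alive,v2)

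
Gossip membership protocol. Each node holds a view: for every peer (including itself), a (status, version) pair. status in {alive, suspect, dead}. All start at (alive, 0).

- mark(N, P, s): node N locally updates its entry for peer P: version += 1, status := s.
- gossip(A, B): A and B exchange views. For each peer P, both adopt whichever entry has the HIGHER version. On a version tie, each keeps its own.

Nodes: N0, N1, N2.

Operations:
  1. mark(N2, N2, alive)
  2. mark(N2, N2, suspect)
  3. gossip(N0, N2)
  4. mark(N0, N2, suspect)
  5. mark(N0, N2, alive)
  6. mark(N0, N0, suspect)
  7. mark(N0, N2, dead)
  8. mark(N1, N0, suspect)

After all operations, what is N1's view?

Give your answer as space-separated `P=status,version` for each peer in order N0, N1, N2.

Answer: N0=suspect,1 N1=alive,0 N2=alive,0

Derivation:
Op 1: N2 marks N2=alive -> (alive,v1)
Op 2: N2 marks N2=suspect -> (suspect,v2)
Op 3: gossip N0<->N2 -> N0.N0=(alive,v0) N0.N1=(alive,v0) N0.N2=(suspect,v2) | N2.N0=(alive,v0) N2.N1=(alive,v0) N2.N2=(suspect,v2)
Op 4: N0 marks N2=suspect -> (suspect,v3)
Op 5: N0 marks N2=alive -> (alive,v4)
Op 6: N0 marks N0=suspect -> (suspect,v1)
Op 7: N0 marks N2=dead -> (dead,v5)
Op 8: N1 marks N0=suspect -> (suspect,v1)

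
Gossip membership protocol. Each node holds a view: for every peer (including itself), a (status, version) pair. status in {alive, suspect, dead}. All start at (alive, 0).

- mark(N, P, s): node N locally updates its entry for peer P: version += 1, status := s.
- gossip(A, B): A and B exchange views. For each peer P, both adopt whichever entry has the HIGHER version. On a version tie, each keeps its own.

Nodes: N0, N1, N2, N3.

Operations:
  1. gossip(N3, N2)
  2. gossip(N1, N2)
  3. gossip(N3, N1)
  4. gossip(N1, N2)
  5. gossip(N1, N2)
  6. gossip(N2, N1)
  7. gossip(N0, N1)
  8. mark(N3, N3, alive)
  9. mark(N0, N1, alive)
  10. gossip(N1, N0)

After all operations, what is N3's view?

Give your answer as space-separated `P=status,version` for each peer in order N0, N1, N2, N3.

Answer: N0=alive,0 N1=alive,0 N2=alive,0 N3=alive,1

Derivation:
Op 1: gossip N3<->N2 -> N3.N0=(alive,v0) N3.N1=(alive,v0) N3.N2=(alive,v0) N3.N3=(alive,v0) | N2.N0=(alive,v0) N2.N1=(alive,v0) N2.N2=(alive,v0) N2.N3=(alive,v0)
Op 2: gossip N1<->N2 -> N1.N0=(alive,v0) N1.N1=(alive,v0) N1.N2=(alive,v0) N1.N3=(alive,v0) | N2.N0=(alive,v0) N2.N1=(alive,v0) N2.N2=(alive,v0) N2.N3=(alive,v0)
Op 3: gossip N3<->N1 -> N3.N0=(alive,v0) N3.N1=(alive,v0) N3.N2=(alive,v0) N3.N3=(alive,v0) | N1.N0=(alive,v0) N1.N1=(alive,v0) N1.N2=(alive,v0) N1.N3=(alive,v0)
Op 4: gossip N1<->N2 -> N1.N0=(alive,v0) N1.N1=(alive,v0) N1.N2=(alive,v0) N1.N3=(alive,v0) | N2.N0=(alive,v0) N2.N1=(alive,v0) N2.N2=(alive,v0) N2.N3=(alive,v0)
Op 5: gossip N1<->N2 -> N1.N0=(alive,v0) N1.N1=(alive,v0) N1.N2=(alive,v0) N1.N3=(alive,v0) | N2.N0=(alive,v0) N2.N1=(alive,v0) N2.N2=(alive,v0) N2.N3=(alive,v0)
Op 6: gossip N2<->N1 -> N2.N0=(alive,v0) N2.N1=(alive,v0) N2.N2=(alive,v0) N2.N3=(alive,v0) | N1.N0=(alive,v0) N1.N1=(alive,v0) N1.N2=(alive,v0) N1.N3=(alive,v0)
Op 7: gossip N0<->N1 -> N0.N0=(alive,v0) N0.N1=(alive,v0) N0.N2=(alive,v0) N0.N3=(alive,v0) | N1.N0=(alive,v0) N1.N1=(alive,v0) N1.N2=(alive,v0) N1.N3=(alive,v0)
Op 8: N3 marks N3=alive -> (alive,v1)
Op 9: N0 marks N1=alive -> (alive,v1)
Op 10: gossip N1<->N0 -> N1.N0=(alive,v0) N1.N1=(alive,v1) N1.N2=(alive,v0) N1.N3=(alive,v0) | N0.N0=(alive,v0) N0.N1=(alive,v1) N0.N2=(alive,v0) N0.N3=(alive,v0)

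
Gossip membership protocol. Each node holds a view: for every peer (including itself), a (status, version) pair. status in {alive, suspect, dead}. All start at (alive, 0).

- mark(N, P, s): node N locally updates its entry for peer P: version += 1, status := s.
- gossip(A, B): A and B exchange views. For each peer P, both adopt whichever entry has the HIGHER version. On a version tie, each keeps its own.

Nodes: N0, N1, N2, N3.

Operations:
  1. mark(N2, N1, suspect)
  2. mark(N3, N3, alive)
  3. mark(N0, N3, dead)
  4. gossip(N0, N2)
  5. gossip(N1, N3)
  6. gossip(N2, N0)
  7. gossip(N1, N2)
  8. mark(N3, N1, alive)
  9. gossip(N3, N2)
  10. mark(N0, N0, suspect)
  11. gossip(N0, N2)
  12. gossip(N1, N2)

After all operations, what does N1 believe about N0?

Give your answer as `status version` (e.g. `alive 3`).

Answer: suspect 1

Derivation:
Op 1: N2 marks N1=suspect -> (suspect,v1)
Op 2: N3 marks N3=alive -> (alive,v1)
Op 3: N0 marks N3=dead -> (dead,v1)
Op 4: gossip N0<->N2 -> N0.N0=(alive,v0) N0.N1=(suspect,v1) N0.N2=(alive,v0) N0.N3=(dead,v1) | N2.N0=(alive,v0) N2.N1=(suspect,v1) N2.N2=(alive,v0) N2.N3=(dead,v1)
Op 5: gossip N1<->N3 -> N1.N0=(alive,v0) N1.N1=(alive,v0) N1.N2=(alive,v0) N1.N3=(alive,v1) | N3.N0=(alive,v0) N3.N1=(alive,v0) N3.N2=(alive,v0) N3.N3=(alive,v1)
Op 6: gossip N2<->N0 -> N2.N0=(alive,v0) N2.N1=(suspect,v1) N2.N2=(alive,v0) N2.N3=(dead,v1) | N0.N0=(alive,v0) N0.N1=(suspect,v1) N0.N2=(alive,v0) N0.N3=(dead,v1)
Op 7: gossip N1<->N2 -> N1.N0=(alive,v0) N1.N1=(suspect,v1) N1.N2=(alive,v0) N1.N3=(alive,v1) | N2.N0=(alive,v0) N2.N1=(suspect,v1) N2.N2=(alive,v0) N2.N3=(dead,v1)
Op 8: N3 marks N1=alive -> (alive,v1)
Op 9: gossip N3<->N2 -> N3.N0=(alive,v0) N3.N1=(alive,v1) N3.N2=(alive,v0) N3.N3=(alive,v1) | N2.N0=(alive,v0) N2.N1=(suspect,v1) N2.N2=(alive,v0) N2.N3=(dead,v1)
Op 10: N0 marks N0=suspect -> (suspect,v1)
Op 11: gossip N0<->N2 -> N0.N0=(suspect,v1) N0.N1=(suspect,v1) N0.N2=(alive,v0) N0.N3=(dead,v1) | N2.N0=(suspect,v1) N2.N1=(suspect,v1) N2.N2=(alive,v0) N2.N3=(dead,v1)
Op 12: gossip N1<->N2 -> N1.N0=(suspect,v1) N1.N1=(suspect,v1) N1.N2=(alive,v0) N1.N3=(alive,v1) | N2.N0=(suspect,v1) N2.N1=(suspect,v1) N2.N2=(alive,v0) N2.N3=(dead,v1)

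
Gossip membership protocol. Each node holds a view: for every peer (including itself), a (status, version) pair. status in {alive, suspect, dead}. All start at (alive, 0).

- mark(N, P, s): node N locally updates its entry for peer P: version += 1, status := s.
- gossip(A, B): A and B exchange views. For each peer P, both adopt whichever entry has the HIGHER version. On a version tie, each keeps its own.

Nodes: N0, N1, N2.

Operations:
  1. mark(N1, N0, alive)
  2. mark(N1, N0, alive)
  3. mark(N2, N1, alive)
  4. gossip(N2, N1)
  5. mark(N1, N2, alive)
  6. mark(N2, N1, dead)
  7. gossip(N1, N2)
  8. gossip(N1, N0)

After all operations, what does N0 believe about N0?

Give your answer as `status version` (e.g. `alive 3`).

Answer: alive 2

Derivation:
Op 1: N1 marks N0=alive -> (alive,v1)
Op 2: N1 marks N0=alive -> (alive,v2)
Op 3: N2 marks N1=alive -> (alive,v1)
Op 4: gossip N2<->N1 -> N2.N0=(alive,v2) N2.N1=(alive,v1) N2.N2=(alive,v0) | N1.N0=(alive,v2) N1.N1=(alive,v1) N1.N2=(alive,v0)
Op 5: N1 marks N2=alive -> (alive,v1)
Op 6: N2 marks N1=dead -> (dead,v2)
Op 7: gossip N1<->N2 -> N1.N0=(alive,v2) N1.N1=(dead,v2) N1.N2=(alive,v1) | N2.N0=(alive,v2) N2.N1=(dead,v2) N2.N2=(alive,v1)
Op 8: gossip N1<->N0 -> N1.N0=(alive,v2) N1.N1=(dead,v2) N1.N2=(alive,v1) | N0.N0=(alive,v2) N0.N1=(dead,v2) N0.N2=(alive,v1)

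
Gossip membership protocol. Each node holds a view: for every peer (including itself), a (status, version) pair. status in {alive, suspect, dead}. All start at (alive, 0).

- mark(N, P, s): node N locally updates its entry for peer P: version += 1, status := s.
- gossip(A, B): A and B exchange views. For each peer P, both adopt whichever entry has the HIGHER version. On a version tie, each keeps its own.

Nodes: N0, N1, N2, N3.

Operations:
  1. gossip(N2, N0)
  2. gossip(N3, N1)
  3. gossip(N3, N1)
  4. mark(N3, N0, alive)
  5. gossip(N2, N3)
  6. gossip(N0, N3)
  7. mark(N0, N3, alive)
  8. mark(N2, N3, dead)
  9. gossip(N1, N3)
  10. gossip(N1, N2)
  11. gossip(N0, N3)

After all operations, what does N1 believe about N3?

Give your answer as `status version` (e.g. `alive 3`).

Answer: dead 1

Derivation:
Op 1: gossip N2<->N0 -> N2.N0=(alive,v0) N2.N1=(alive,v0) N2.N2=(alive,v0) N2.N3=(alive,v0) | N0.N0=(alive,v0) N0.N1=(alive,v0) N0.N2=(alive,v0) N0.N3=(alive,v0)
Op 2: gossip N3<->N1 -> N3.N0=(alive,v0) N3.N1=(alive,v0) N3.N2=(alive,v0) N3.N3=(alive,v0) | N1.N0=(alive,v0) N1.N1=(alive,v0) N1.N2=(alive,v0) N1.N3=(alive,v0)
Op 3: gossip N3<->N1 -> N3.N0=(alive,v0) N3.N1=(alive,v0) N3.N2=(alive,v0) N3.N3=(alive,v0) | N1.N0=(alive,v0) N1.N1=(alive,v0) N1.N2=(alive,v0) N1.N3=(alive,v0)
Op 4: N3 marks N0=alive -> (alive,v1)
Op 5: gossip N2<->N3 -> N2.N0=(alive,v1) N2.N1=(alive,v0) N2.N2=(alive,v0) N2.N3=(alive,v0) | N3.N0=(alive,v1) N3.N1=(alive,v0) N3.N2=(alive,v0) N3.N3=(alive,v0)
Op 6: gossip N0<->N3 -> N0.N0=(alive,v1) N0.N1=(alive,v0) N0.N2=(alive,v0) N0.N3=(alive,v0) | N3.N0=(alive,v1) N3.N1=(alive,v0) N3.N2=(alive,v0) N3.N3=(alive,v0)
Op 7: N0 marks N3=alive -> (alive,v1)
Op 8: N2 marks N3=dead -> (dead,v1)
Op 9: gossip N1<->N3 -> N1.N0=(alive,v1) N1.N1=(alive,v0) N1.N2=(alive,v0) N1.N3=(alive,v0) | N3.N0=(alive,v1) N3.N1=(alive,v0) N3.N2=(alive,v0) N3.N3=(alive,v0)
Op 10: gossip N1<->N2 -> N1.N0=(alive,v1) N1.N1=(alive,v0) N1.N2=(alive,v0) N1.N3=(dead,v1) | N2.N0=(alive,v1) N2.N1=(alive,v0) N2.N2=(alive,v0) N2.N3=(dead,v1)
Op 11: gossip N0<->N3 -> N0.N0=(alive,v1) N0.N1=(alive,v0) N0.N2=(alive,v0) N0.N3=(alive,v1) | N3.N0=(alive,v1) N3.N1=(alive,v0) N3.N2=(alive,v0) N3.N3=(alive,v1)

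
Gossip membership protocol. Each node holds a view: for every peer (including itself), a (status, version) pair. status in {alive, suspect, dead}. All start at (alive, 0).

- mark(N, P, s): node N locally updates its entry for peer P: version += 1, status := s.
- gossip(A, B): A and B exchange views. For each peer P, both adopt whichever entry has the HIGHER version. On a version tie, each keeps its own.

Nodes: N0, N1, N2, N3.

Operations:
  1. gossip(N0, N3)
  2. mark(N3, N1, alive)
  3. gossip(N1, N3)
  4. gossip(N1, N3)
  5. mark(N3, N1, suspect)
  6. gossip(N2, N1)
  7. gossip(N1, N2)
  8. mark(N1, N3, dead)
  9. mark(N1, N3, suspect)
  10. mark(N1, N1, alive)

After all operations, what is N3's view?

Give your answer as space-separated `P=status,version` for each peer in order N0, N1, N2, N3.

Op 1: gossip N0<->N3 -> N0.N0=(alive,v0) N0.N1=(alive,v0) N0.N2=(alive,v0) N0.N3=(alive,v0) | N3.N0=(alive,v0) N3.N1=(alive,v0) N3.N2=(alive,v0) N3.N3=(alive,v0)
Op 2: N3 marks N1=alive -> (alive,v1)
Op 3: gossip N1<->N3 -> N1.N0=(alive,v0) N1.N1=(alive,v1) N1.N2=(alive,v0) N1.N3=(alive,v0) | N3.N0=(alive,v0) N3.N1=(alive,v1) N3.N2=(alive,v0) N3.N3=(alive,v0)
Op 4: gossip N1<->N3 -> N1.N0=(alive,v0) N1.N1=(alive,v1) N1.N2=(alive,v0) N1.N3=(alive,v0) | N3.N0=(alive,v0) N3.N1=(alive,v1) N3.N2=(alive,v0) N3.N3=(alive,v0)
Op 5: N3 marks N1=suspect -> (suspect,v2)
Op 6: gossip N2<->N1 -> N2.N0=(alive,v0) N2.N1=(alive,v1) N2.N2=(alive,v0) N2.N3=(alive,v0) | N1.N0=(alive,v0) N1.N1=(alive,v1) N1.N2=(alive,v0) N1.N3=(alive,v0)
Op 7: gossip N1<->N2 -> N1.N0=(alive,v0) N1.N1=(alive,v1) N1.N2=(alive,v0) N1.N3=(alive,v0) | N2.N0=(alive,v0) N2.N1=(alive,v1) N2.N2=(alive,v0) N2.N3=(alive,v0)
Op 8: N1 marks N3=dead -> (dead,v1)
Op 9: N1 marks N3=suspect -> (suspect,v2)
Op 10: N1 marks N1=alive -> (alive,v2)

Answer: N0=alive,0 N1=suspect,2 N2=alive,0 N3=alive,0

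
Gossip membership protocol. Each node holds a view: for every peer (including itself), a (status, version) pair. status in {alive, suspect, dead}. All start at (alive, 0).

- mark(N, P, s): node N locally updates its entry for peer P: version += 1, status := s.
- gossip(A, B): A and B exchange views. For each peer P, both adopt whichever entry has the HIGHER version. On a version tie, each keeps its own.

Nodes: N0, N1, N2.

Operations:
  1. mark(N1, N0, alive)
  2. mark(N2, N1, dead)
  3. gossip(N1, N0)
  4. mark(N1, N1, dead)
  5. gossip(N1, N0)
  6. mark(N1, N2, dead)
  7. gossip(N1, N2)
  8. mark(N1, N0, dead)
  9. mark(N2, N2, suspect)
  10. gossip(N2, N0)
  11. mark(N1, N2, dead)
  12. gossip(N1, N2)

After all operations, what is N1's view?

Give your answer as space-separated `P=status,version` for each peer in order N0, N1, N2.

Op 1: N1 marks N0=alive -> (alive,v1)
Op 2: N2 marks N1=dead -> (dead,v1)
Op 3: gossip N1<->N0 -> N1.N0=(alive,v1) N1.N1=(alive,v0) N1.N2=(alive,v0) | N0.N0=(alive,v1) N0.N1=(alive,v0) N0.N2=(alive,v0)
Op 4: N1 marks N1=dead -> (dead,v1)
Op 5: gossip N1<->N0 -> N1.N0=(alive,v1) N1.N1=(dead,v1) N1.N2=(alive,v0) | N0.N0=(alive,v1) N0.N1=(dead,v1) N0.N2=(alive,v0)
Op 6: N1 marks N2=dead -> (dead,v1)
Op 7: gossip N1<->N2 -> N1.N0=(alive,v1) N1.N1=(dead,v1) N1.N2=(dead,v1) | N2.N0=(alive,v1) N2.N1=(dead,v1) N2.N2=(dead,v1)
Op 8: N1 marks N0=dead -> (dead,v2)
Op 9: N2 marks N2=suspect -> (suspect,v2)
Op 10: gossip N2<->N0 -> N2.N0=(alive,v1) N2.N1=(dead,v1) N2.N2=(suspect,v2) | N0.N0=(alive,v1) N0.N1=(dead,v1) N0.N2=(suspect,v2)
Op 11: N1 marks N2=dead -> (dead,v2)
Op 12: gossip N1<->N2 -> N1.N0=(dead,v2) N1.N1=(dead,v1) N1.N2=(dead,v2) | N2.N0=(dead,v2) N2.N1=(dead,v1) N2.N2=(suspect,v2)

Answer: N0=dead,2 N1=dead,1 N2=dead,2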